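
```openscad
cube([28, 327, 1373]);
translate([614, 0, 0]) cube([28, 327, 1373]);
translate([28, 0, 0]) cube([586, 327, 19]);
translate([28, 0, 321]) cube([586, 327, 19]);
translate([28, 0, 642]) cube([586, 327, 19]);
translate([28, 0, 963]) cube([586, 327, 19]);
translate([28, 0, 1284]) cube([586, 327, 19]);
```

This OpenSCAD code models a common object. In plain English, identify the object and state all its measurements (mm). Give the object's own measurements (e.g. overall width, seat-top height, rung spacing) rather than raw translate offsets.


An open bookshelf. Two side panels, each 28 mm thick, 327 mm deep and 1373 mm tall, stand 642 mm apart (outside-to-outside). Between them sit 5 shelves, each 19 mm thick and 327 mm deep, spanning the full gap between the sides. The bottom shelf rests on the floor (its underside at z = 0) and the clear gap between one shelf's top and the next shelf's underside is 302 mm.


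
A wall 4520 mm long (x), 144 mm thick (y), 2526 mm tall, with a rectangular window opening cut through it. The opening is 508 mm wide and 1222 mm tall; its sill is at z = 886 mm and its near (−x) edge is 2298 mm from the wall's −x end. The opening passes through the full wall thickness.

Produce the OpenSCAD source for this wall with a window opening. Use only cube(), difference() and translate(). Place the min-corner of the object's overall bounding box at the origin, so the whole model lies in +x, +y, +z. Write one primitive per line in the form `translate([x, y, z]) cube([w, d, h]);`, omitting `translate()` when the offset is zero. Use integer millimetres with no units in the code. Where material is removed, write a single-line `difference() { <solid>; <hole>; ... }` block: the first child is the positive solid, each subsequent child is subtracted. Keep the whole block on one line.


difference() { cube([4520, 144, 2526]); translate([2298, 0, 886]) cube([508, 144, 1222]); }


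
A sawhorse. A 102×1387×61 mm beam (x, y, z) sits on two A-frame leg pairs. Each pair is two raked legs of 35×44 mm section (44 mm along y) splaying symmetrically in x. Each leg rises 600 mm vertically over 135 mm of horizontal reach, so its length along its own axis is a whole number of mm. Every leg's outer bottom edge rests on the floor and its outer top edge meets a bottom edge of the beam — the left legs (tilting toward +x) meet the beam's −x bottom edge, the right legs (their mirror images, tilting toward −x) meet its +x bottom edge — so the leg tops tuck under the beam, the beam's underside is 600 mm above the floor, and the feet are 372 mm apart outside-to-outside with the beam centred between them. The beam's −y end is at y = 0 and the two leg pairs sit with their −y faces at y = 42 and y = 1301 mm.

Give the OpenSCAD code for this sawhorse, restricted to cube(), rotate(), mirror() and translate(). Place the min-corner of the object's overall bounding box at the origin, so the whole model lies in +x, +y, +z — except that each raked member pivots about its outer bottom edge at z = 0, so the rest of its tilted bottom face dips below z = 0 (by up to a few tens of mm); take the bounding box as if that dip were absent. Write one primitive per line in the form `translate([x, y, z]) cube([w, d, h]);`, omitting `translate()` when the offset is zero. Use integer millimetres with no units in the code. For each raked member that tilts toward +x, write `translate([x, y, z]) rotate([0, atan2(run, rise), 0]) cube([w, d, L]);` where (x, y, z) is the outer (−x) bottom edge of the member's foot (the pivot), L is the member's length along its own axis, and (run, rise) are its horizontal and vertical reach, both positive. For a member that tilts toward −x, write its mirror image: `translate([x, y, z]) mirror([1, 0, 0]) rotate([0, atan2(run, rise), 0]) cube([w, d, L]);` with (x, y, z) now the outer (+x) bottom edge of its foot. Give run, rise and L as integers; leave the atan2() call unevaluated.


translate([135, 0, 600]) cube([102, 1387, 61]);
translate([0, 42, 0]) rotate([0, atan2(135, 600), 0]) cube([35, 44, 615]);
translate([372, 42, 0]) mirror([1, 0, 0]) rotate([0, atan2(135, 600), 0]) cube([35, 44, 615]);
translate([0, 1301, 0]) rotate([0, atan2(135, 600), 0]) cube([35, 44, 615]);
translate([372, 1301, 0]) mirror([1, 0, 0]) rotate([0, atan2(135, 600), 0]) cube([35, 44, 615]);


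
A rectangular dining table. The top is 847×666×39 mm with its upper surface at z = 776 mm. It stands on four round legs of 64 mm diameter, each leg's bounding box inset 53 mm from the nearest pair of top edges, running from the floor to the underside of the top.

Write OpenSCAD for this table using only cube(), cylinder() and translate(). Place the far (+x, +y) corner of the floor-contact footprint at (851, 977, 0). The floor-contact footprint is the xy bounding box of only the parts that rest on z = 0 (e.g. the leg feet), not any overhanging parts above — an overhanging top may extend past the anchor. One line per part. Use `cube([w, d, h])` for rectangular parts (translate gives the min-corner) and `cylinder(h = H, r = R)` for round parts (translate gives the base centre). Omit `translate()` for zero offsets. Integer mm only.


// leg_h = 776 - 39 = 737
translate([57, 364, 737]) cube([847, 666, 39]);
translate([142, 449, 0]) cylinder(h = 737, r = 32);
translate([819, 449, 0]) cylinder(h = 737, r = 32);
translate([142, 945, 0]) cylinder(h = 737, r = 32);
translate([819, 945, 0]) cylinder(h = 737, r = 32);


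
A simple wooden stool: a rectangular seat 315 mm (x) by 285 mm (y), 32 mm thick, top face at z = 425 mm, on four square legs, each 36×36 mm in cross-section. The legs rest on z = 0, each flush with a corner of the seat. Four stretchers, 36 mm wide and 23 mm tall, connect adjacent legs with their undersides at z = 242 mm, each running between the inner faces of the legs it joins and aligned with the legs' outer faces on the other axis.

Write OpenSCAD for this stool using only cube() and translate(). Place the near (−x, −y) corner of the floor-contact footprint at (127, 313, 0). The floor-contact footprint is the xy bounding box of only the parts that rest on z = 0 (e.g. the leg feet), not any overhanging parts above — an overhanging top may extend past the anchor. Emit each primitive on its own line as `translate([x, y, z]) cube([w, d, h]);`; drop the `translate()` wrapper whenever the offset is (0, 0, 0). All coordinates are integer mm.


// leg_h = 425 - 32 = 393
// stretcher span = 315 - 2*36 = 243
translate([127, 313, 393]) cube([315, 285, 32]);
translate([127, 313, 0]) cube([36, 36, 393]);
translate([406, 313, 0]) cube([36, 36, 393]);
translate([127, 562, 0]) cube([36, 36, 393]);
translate([406, 562, 0]) cube([36, 36, 393]);
translate([163, 313, 242]) cube([243, 36, 23]);
translate([163, 562, 242]) cube([243, 36, 23]);
translate([127, 349, 242]) cube([36, 213, 23]);
translate([406, 349, 242]) cube([36, 213, 23]);


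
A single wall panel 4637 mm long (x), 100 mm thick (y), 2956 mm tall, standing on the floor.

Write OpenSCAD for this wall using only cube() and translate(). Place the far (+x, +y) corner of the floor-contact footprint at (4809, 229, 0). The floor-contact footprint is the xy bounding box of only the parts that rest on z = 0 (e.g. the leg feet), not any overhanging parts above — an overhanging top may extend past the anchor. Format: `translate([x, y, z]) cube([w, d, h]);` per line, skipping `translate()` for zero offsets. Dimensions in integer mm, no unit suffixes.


translate([172, 129, 0]) cube([4637, 100, 2956]);


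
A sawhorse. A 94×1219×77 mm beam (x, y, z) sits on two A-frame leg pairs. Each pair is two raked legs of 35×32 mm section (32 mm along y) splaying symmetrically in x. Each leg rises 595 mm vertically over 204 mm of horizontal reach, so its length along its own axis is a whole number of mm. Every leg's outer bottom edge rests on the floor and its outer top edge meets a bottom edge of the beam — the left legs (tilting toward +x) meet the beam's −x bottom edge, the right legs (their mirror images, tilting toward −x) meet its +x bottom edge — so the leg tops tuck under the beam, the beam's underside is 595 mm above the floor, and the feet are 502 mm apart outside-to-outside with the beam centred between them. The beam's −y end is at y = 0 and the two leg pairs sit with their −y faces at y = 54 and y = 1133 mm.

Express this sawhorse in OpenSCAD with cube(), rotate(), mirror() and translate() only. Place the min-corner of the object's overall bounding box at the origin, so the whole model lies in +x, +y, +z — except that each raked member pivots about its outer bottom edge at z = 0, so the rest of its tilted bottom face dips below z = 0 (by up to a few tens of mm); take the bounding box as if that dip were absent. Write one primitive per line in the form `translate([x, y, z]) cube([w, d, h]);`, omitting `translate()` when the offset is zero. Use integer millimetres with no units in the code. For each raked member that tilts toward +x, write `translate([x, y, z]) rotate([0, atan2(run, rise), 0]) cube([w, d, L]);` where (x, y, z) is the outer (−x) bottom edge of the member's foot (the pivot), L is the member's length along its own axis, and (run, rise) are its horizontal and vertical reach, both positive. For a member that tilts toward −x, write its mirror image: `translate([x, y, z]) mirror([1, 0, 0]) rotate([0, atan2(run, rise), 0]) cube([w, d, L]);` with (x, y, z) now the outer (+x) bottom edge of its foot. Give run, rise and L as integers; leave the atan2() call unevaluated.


translate([204, 0, 595]) cube([94, 1219, 77]);
translate([0, 54, 0]) rotate([0, atan2(204, 595), 0]) cube([35, 32, 629]);
translate([502, 54, 0]) mirror([1, 0, 0]) rotate([0, atan2(204, 595), 0]) cube([35, 32, 629]);
translate([0, 1133, 0]) rotate([0, atan2(204, 595), 0]) cube([35, 32, 629]);
translate([502, 1133, 0]) mirror([1, 0, 0]) rotate([0, atan2(204, 595), 0]) cube([35, 32, 629]);


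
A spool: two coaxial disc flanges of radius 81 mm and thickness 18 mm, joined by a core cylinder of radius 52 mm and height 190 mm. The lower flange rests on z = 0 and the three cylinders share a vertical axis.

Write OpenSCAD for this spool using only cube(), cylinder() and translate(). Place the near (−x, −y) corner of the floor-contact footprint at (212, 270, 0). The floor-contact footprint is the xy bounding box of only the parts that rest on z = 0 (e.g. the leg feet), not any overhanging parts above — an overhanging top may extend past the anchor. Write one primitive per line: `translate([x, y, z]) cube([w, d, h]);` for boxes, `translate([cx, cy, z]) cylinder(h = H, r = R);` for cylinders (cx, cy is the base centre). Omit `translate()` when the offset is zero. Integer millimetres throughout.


translate([293, 351, 0]) cylinder(h = 18, r = 81);
translate([293, 351, 18]) cylinder(h = 190, r = 52);
translate([293, 351, 208]) cylinder(h = 18, r = 81);


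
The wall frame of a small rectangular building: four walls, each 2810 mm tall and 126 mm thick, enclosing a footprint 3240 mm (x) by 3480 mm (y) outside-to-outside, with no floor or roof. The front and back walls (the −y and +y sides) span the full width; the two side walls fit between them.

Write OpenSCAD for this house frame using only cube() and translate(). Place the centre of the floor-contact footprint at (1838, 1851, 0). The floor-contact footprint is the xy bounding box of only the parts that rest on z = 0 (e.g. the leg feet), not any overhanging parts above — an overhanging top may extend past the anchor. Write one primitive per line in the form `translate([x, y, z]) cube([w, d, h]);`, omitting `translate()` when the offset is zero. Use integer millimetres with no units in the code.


translate([218, 111, 0]) cube([3240, 126, 2810]);
translate([218, 3465, 0]) cube([3240, 126, 2810]);
translate([218, 237, 0]) cube([126, 3228, 2810]);
translate([3332, 237, 0]) cube([126, 3228, 2810]);


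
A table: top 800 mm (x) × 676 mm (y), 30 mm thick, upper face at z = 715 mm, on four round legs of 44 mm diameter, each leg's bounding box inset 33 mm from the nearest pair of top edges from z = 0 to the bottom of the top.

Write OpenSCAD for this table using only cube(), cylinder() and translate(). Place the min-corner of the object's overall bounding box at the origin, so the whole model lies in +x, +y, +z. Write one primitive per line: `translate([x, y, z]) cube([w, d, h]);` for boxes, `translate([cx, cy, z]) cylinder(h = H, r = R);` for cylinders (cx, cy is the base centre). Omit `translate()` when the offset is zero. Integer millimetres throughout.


translate([0, 0, 685]) cube([800, 676, 30]);
translate([55, 55, 0]) cylinder(h = 685, r = 22);
translate([745, 55, 0]) cylinder(h = 685, r = 22);
translate([55, 621, 0]) cylinder(h = 685, r = 22);
translate([745, 621, 0]) cylinder(h = 685, r = 22);


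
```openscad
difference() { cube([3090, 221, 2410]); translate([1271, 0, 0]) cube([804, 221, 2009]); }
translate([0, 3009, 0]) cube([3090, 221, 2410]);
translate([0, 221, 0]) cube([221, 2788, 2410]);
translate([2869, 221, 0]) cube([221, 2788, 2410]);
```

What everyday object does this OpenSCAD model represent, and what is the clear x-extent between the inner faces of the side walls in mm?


A single room. The interior width is 2648 mm.

Four walls enclosing a rectangle with a door in the front wall — a room. Outside width 3090 minus two 221 mm walls gives 2648 mm.


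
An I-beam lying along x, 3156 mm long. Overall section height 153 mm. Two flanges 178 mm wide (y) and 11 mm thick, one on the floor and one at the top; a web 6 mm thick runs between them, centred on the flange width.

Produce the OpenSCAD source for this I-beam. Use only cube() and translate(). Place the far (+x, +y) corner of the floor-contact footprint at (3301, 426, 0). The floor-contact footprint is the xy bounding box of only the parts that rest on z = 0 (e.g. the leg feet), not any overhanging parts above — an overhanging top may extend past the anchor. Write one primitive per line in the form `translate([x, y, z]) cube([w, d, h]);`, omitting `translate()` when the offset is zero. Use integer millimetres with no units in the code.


translate([145, 248, 0]) cube([3156, 178, 11]);
translate([145, 334, 11]) cube([3156, 6, 131]);
translate([145, 248, 142]) cube([3156, 178, 11]);


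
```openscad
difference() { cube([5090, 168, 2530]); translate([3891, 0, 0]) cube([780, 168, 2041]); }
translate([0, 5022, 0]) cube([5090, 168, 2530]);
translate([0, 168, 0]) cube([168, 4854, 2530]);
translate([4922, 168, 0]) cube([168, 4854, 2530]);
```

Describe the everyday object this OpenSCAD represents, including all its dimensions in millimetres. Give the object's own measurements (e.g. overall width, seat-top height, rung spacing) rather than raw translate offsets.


A single room: four walls, each 2530 mm tall and 168 mm thick, enclosing an outside footprint 5090×5190 mm (x × y), no floor or roof. The front and back walls (−y and +y sides) run the full x-width; the side walls fit between their inner faces. A door opening 780 mm wide and 2041 mm tall is cut through the front wall from the floor up, its −x edge 3891 mm from the wall's −x end.


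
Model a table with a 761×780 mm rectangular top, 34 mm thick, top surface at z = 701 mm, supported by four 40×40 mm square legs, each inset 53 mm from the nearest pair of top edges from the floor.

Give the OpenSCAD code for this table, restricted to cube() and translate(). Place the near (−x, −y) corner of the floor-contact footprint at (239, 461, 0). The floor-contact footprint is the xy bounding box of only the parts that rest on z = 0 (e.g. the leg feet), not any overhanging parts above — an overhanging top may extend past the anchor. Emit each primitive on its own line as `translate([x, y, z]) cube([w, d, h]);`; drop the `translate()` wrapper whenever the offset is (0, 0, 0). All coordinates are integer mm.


translate([186, 408, 667]) cube([761, 780, 34]);
translate([239, 461, 0]) cube([40, 40, 667]);
translate([854, 461, 0]) cube([40, 40, 667]);
translate([239, 1095, 0]) cube([40, 40, 667]);
translate([854, 1095, 0]) cube([40, 40, 667]);


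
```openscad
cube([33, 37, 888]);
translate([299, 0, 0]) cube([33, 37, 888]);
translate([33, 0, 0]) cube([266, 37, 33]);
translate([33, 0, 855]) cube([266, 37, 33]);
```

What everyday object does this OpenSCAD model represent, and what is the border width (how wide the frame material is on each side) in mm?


A picture frame. The border width is 33 mm.

Four thin pieces enclosing a rectangular opening — a picture frame. The two full-height stiles are 888 mm tall; the top rail sits at z = 855 and is 33 mm tall, so the border above the opening is 888 − 855 = 33 mm, matching the stile x-width.


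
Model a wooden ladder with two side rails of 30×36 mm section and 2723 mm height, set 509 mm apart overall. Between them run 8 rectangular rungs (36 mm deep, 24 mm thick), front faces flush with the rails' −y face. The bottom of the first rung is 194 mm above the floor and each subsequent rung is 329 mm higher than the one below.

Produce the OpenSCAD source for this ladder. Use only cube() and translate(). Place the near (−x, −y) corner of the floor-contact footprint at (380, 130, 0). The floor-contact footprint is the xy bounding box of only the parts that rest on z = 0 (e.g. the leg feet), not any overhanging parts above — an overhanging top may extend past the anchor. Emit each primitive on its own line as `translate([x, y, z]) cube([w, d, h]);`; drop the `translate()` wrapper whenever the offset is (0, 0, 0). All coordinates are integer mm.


// rung span = 509 - 2*30 = 449
// rung[k] z = 194 + k*329
translate([380, 130, 0]) cube([30, 36, 2723]);
translate([859, 130, 0]) cube([30, 36, 2723]);
translate([410, 130, 194]) cube([449, 36, 24]);
translate([410, 130, 523]) cube([449, 36, 24]);
translate([410, 130, 852]) cube([449, 36, 24]);
translate([410, 130, 1181]) cube([449, 36, 24]);
translate([410, 130, 1510]) cube([449, 36, 24]);
translate([410, 130, 1839]) cube([449, 36, 24]);
translate([410, 130, 2168]) cube([449, 36, 24]);
translate([410, 130, 2497]) cube([449, 36, 24]);


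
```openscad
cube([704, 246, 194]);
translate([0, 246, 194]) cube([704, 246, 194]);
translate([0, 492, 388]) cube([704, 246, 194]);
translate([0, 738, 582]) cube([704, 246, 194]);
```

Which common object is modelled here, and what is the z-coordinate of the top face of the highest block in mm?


A staircase. The total rise is 776 mm.

4 identical blocks, each offset up and back from the previous — a staircase. Each step is 194 mm tall and there are 4 of them, so the total rise is 4 × 194 = 776 mm.


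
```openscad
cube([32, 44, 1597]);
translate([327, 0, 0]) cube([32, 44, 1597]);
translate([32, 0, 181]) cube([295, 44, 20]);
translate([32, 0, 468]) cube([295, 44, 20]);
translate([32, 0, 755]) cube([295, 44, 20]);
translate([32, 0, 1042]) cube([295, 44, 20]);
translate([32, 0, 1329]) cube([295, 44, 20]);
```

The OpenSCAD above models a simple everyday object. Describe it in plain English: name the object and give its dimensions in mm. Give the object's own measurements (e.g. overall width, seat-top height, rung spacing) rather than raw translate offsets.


A straight ladder. Two 32×44 mm vertical rails, 1597 mm tall, stand 359 mm apart (outside-to-outside) with their front faces coplanar on the −y side. 5 rungs, each 44 mm deep and 20 mm tall, span between the inner faces of the rails, front faces flush with the rails. The lowest rung's underside is at z = 181 mm and rungs are spaced 287 mm apart (underside to underside).


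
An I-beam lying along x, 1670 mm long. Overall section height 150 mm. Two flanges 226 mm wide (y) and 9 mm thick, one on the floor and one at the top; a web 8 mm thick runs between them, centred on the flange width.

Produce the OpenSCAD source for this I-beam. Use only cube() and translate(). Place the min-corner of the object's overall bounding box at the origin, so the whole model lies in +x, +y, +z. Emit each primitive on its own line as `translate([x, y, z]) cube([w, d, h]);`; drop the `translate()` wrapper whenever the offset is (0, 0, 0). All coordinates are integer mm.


cube([1670, 226, 9]);
translate([0, 109, 9]) cube([1670, 8, 132]);
translate([0, 0, 141]) cube([1670, 226, 9]);


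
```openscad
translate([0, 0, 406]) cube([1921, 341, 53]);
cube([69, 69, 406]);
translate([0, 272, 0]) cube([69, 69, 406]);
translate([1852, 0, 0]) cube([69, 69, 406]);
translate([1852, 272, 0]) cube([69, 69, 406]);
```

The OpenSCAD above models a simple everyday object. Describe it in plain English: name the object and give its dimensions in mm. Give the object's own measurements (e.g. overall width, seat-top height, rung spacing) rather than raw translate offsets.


A bench: a 1921×341 mm seat slab, 53 mm thick, top at z = 459 mm, on four 69×69 mm square legs flush with the seat corners and standing on z = 0.


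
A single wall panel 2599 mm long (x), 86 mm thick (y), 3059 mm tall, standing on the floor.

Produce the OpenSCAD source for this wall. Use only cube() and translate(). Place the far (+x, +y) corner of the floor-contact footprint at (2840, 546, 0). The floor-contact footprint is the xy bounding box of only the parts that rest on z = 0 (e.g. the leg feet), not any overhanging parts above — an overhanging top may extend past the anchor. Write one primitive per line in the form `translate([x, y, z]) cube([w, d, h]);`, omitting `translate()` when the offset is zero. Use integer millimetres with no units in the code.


translate([241, 460, 0]) cube([2599, 86, 3059]);


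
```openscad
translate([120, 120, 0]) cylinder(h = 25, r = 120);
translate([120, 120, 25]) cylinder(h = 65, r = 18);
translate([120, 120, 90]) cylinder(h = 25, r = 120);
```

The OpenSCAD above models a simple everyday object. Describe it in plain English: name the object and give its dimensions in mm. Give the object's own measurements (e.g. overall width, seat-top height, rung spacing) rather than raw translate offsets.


A spool: two coaxial disc flanges of radius 120 mm and thickness 25 mm, joined by a core cylinder of radius 18 mm and height 65 mm. The lower flange rests on z = 0 and the three cylinders share a vertical axis.


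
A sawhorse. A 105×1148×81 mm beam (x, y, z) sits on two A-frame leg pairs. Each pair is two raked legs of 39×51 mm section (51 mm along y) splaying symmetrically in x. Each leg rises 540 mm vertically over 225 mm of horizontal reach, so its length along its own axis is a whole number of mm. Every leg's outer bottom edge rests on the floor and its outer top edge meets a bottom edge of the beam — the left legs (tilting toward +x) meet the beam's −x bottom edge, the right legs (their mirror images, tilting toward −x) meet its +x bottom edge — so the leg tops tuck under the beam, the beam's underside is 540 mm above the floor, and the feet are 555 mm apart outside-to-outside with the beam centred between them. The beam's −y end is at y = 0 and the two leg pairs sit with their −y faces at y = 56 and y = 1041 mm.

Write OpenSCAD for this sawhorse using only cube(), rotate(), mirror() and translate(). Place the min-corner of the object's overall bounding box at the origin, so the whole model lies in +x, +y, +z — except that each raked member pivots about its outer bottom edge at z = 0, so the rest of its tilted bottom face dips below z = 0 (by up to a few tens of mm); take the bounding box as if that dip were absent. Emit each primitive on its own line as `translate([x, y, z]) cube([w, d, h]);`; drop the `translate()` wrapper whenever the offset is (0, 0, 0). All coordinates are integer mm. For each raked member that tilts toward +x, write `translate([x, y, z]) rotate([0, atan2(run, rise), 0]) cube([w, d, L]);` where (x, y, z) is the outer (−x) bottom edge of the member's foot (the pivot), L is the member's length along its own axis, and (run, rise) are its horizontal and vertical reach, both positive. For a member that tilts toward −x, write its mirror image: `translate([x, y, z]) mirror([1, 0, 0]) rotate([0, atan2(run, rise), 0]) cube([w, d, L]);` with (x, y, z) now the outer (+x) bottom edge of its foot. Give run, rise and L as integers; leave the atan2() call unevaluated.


translate([225, 0, 540]) cube([105, 1148, 81]);
translate([0, 56, 0]) rotate([0, atan2(225, 540), 0]) cube([39, 51, 585]);
translate([555, 56, 0]) mirror([1, 0, 0]) rotate([0, atan2(225, 540), 0]) cube([39, 51, 585]);
translate([0, 1041, 0]) rotate([0, atan2(225, 540), 0]) cube([39, 51, 585]);
translate([555, 1041, 0]) mirror([1, 0, 0]) rotate([0, atan2(225, 540), 0]) cube([39, 51, 585]);


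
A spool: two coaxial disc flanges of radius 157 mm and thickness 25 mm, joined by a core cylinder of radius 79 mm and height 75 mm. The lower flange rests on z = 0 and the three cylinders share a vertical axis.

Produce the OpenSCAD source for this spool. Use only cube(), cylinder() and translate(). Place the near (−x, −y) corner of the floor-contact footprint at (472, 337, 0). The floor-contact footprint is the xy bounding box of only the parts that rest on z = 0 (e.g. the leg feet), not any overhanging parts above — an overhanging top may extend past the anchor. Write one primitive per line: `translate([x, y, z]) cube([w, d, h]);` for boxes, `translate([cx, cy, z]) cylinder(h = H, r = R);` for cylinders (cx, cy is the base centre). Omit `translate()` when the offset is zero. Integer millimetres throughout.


translate([629, 494, 0]) cylinder(h = 25, r = 157);
translate([629, 494, 25]) cylinder(h = 75, r = 79);
translate([629, 494, 100]) cylinder(h = 25, r = 157);


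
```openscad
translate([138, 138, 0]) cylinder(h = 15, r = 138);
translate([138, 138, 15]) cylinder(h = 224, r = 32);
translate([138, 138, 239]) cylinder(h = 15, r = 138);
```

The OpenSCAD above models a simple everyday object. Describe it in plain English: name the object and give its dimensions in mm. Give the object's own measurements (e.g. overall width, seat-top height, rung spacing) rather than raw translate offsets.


A spool: two coaxial disc flanges of radius 138 mm and thickness 15 mm, joined by a core cylinder of radius 32 mm and height 224 mm. The lower flange rests on z = 0 and the three cylinders share a vertical axis.


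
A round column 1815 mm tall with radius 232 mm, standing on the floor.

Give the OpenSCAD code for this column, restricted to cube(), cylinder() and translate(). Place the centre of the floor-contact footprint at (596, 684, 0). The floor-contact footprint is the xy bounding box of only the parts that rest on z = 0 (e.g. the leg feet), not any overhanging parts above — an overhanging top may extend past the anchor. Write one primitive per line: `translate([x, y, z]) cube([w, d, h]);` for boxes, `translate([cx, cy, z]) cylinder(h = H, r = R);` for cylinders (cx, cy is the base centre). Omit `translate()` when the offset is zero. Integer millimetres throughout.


translate([596, 684, 0]) cylinder(h = 1815, r = 232);


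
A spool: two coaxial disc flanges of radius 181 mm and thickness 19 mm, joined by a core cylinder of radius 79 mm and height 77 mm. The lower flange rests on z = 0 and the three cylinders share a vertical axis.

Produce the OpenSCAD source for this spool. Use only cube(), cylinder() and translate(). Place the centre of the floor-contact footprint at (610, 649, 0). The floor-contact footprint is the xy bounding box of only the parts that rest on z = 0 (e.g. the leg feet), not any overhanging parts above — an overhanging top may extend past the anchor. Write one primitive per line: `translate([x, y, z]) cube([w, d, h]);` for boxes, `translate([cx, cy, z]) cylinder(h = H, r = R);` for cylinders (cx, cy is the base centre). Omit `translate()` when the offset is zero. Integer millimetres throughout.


translate([610, 649, 0]) cylinder(h = 19, r = 181);
translate([610, 649, 19]) cylinder(h = 77, r = 79);
translate([610, 649, 96]) cylinder(h = 19, r = 181);


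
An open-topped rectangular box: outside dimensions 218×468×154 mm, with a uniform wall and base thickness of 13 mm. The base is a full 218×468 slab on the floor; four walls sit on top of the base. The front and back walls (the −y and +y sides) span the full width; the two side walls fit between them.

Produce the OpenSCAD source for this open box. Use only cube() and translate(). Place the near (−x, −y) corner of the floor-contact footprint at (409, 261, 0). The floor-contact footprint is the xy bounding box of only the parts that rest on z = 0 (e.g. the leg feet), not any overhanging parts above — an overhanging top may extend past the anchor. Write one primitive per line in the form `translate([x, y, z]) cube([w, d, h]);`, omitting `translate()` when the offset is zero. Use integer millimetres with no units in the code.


translate([409, 261, 0]) cube([218, 468, 13]);
translate([409, 261, 13]) cube([218, 13, 141]);
translate([409, 716, 13]) cube([218, 13, 141]);
translate([409, 274, 13]) cube([13, 442, 141]);
translate([614, 274, 13]) cube([13, 442, 141]);


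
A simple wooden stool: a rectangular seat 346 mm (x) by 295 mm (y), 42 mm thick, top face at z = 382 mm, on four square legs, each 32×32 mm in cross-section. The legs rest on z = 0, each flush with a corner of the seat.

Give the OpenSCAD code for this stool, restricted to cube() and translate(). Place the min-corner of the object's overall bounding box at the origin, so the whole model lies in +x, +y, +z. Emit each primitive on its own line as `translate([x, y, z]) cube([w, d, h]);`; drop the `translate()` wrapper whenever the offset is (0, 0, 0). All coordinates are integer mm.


translate([0, 0, 340]) cube([346, 295, 42]);
cube([32, 32, 340]);
translate([314, 0, 0]) cube([32, 32, 340]);
translate([0, 263, 0]) cube([32, 32, 340]);
translate([314, 263, 0]) cube([32, 32, 340]);


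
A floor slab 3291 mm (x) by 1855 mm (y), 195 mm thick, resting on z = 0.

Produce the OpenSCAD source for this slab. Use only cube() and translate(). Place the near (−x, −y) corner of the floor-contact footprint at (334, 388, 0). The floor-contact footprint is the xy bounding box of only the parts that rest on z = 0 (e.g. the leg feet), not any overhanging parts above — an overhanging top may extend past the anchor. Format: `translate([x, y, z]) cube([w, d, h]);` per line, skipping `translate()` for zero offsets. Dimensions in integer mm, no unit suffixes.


translate([334, 388, 0]) cube([3291, 1855, 195]);


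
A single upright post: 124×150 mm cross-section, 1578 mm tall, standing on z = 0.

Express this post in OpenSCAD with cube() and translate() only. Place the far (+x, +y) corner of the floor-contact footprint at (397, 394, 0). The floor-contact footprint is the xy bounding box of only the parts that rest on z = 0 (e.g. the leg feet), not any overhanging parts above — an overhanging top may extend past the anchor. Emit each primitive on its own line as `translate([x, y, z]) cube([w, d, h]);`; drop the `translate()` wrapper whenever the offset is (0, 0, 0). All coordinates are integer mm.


translate([273, 244, 0]) cube([124, 150, 1578]);


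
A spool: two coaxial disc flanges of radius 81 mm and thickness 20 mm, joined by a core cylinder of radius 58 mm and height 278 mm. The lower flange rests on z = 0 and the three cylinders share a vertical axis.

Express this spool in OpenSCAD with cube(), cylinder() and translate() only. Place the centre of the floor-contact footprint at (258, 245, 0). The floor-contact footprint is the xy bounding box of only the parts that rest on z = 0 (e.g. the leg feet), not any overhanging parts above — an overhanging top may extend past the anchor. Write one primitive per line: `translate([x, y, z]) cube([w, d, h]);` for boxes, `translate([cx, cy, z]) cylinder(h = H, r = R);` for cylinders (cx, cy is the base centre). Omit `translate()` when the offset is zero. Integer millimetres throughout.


translate([258, 245, 0]) cylinder(h = 20, r = 81);
translate([258, 245, 20]) cylinder(h = 278, r = 58);
translate([258, 245, 298]) cylinder(h = 20, r = 81);


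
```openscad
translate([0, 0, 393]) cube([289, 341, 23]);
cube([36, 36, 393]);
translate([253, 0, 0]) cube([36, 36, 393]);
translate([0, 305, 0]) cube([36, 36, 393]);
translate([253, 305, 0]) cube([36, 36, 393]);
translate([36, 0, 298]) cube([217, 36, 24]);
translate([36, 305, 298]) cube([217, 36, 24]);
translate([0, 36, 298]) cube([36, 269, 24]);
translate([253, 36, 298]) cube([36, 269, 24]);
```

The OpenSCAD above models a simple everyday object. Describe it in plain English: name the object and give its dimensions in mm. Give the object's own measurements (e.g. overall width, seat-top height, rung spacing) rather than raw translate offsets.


A simple wooden stool: a rectangular seat 289 mm (x) by 341 mm (y), 23 mm thick, top face at z = 416 mm, on four square legs, each 36×36 mm in cross-section. The legs rest on z = 0, each flush with a corner of the seat. Four stretchers, 36 mm wide and 24 mm tall, connect adjacent legs with their undersides at z = 298 mm, each running between the inner faces of the legs it joins and aligned with the legs' outer faces on the other axis.


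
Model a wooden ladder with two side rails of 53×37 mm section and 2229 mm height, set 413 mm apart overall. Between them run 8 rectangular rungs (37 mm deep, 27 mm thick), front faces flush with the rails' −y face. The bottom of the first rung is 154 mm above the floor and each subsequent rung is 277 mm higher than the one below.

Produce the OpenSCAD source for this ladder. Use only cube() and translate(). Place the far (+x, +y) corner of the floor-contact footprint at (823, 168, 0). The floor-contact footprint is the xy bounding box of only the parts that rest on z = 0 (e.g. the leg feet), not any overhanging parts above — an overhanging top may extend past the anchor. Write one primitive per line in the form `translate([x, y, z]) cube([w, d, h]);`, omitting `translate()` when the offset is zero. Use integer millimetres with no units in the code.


translate([410, 131, 0]) cube([53, 37, 2229]);
translate([770, 131, 0]) cube([53, 37, 2229]);
translate([463, 131, 154]) cube([307, 37, 27]);
translate([463, 131, 431]) cube([307, 37, 27]);
translate([463, 131, 708]) cube([307, 37, 27]);
translate([463, 131, 985]) cube([307, 37, 27]);
translate([463, 131, 1262]) cube([307, 37, 27]);
translate([463, 131, 1539]) cube([307, 37, 27]);
translate([463, 131, 1816]) cube([307, 37, 27]);
translate([463, 131, 2093]) cube([307, 37, 27]);


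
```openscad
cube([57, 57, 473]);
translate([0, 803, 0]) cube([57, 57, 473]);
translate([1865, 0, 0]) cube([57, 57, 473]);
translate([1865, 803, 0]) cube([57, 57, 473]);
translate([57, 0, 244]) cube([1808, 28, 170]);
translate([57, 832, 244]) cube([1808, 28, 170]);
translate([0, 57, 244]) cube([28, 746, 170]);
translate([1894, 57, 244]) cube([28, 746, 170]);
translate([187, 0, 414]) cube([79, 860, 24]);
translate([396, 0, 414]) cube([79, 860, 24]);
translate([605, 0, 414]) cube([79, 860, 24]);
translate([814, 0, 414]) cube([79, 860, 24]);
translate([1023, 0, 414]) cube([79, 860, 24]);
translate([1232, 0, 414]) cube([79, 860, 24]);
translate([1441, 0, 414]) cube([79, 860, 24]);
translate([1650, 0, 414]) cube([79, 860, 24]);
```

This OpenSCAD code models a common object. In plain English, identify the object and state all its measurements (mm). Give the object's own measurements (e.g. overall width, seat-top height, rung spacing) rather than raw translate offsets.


A bed frame 1922 mm long (x) by 860 mm wide (y). Four 57×57 mm corner posts, 473 mm tall, at the corners of the footprint. Four rails of 28 mm thickness and 170 mm height run between adjacent posts with their undersides at z = 244 mm, their outer faces flush with the outside of the frame (the two x-running rails run between the posts' inner faces; the two y-running rails run between the posts' inner faces). 8 slats, each 79 mm wide (x) and 24 mm thick, lie across the top of the two x-running rails, running the full 860 mm width of the frame in y; along x they sit between the end posts with a 130 mm gap after the −x posts and between neighbouring slats, leaving 136 mm before the +x posts.


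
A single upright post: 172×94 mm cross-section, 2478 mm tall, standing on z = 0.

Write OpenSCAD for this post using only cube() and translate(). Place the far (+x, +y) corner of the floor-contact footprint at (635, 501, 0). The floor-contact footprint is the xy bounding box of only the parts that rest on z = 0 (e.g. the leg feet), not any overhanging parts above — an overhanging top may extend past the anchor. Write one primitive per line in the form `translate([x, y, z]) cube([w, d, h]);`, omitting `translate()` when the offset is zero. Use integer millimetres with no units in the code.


translate([463, 407, 0]) cube([172, 94, 2478]);


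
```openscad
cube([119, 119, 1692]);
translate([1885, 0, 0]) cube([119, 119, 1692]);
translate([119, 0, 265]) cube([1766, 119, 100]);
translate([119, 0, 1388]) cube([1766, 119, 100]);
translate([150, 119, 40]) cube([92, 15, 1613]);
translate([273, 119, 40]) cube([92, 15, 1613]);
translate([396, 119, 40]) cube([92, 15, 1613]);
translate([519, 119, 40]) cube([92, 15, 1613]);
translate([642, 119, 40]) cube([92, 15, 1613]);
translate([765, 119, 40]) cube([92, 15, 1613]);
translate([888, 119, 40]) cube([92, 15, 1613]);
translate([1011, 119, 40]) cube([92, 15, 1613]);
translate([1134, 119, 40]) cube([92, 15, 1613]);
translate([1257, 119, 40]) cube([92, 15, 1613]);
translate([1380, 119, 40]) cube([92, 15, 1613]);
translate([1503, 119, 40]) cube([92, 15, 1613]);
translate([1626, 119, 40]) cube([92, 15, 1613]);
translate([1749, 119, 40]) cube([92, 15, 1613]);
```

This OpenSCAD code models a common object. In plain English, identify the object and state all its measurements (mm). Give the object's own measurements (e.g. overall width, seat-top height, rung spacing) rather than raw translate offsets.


A fence section. Two 119×119 mm posts, 1692 mm tall, stand on the floor with a clear span of 1766 mm between their inner faces. Two horizontal rails of 119×100 mm section span the gap between the posts with their undersides at z = 265 mm and z = 1388 mm, flush with the posts' −y face. 14 pickets, each 92 mm wide, 15 mm thick and 1613 mm tall, are fixed to the +y face of the rails with their bottoms at z = 40 mm, spaced across the span with a 31 mm gap after the −x post and between neighbouring pickets, with 44 mm left before the +x post.


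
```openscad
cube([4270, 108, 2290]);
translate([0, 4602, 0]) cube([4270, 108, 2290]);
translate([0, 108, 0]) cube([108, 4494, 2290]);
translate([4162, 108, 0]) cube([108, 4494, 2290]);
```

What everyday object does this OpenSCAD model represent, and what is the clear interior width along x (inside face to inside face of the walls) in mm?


A house (or room) frame. The interior width is 4054 mm.

Four 2290 mm walls enclosing a rectangle with no floor or roof — a room or house frame. Outside width is 4270 mm and wall thickness is 108 mm, so the interior width is 4270 − 2 × 108 = 4054 mm.


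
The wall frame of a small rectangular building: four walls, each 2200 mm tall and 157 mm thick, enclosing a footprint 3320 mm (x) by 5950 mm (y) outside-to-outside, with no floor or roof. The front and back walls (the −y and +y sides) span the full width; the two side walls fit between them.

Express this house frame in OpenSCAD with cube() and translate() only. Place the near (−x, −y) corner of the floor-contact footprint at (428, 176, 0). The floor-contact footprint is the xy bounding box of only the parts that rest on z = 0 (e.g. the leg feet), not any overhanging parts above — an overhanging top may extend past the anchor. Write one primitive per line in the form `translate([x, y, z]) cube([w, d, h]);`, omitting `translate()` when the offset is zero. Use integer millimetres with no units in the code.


translate([428, 176, 0]) cube([3320, 157, 2200]);
translate([428, 5969, 0]) cube([3320, 157, 2200]);
translate([428, 333, 0]) cube([157, 5636, 2200]);
translate([3591, 333, 0]) cube([157, 5636, 2200]);


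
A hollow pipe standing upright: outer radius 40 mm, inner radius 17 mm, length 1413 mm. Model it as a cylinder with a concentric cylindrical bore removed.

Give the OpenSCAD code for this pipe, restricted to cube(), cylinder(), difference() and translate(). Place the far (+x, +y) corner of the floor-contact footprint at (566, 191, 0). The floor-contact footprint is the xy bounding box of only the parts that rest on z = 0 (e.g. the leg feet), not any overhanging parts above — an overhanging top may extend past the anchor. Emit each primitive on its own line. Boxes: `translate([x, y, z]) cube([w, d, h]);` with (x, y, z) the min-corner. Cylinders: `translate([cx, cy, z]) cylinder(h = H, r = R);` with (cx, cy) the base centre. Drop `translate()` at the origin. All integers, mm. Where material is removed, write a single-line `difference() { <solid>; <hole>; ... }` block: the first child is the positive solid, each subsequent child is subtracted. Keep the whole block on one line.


difference() { translate([526, 151, 0]) cylinder(h = 1413, r = 40); translate([526, 151, 0]) cylinder(h = 1413, r = 17); }
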